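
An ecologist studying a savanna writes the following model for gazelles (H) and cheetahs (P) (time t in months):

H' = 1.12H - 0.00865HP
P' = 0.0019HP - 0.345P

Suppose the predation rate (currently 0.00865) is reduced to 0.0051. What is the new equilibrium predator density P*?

At the interior fixed point, setting dH/dt = 0 with H > 0 fixes P* = (prey growth rate)/(HP coefficient) — independent of the other coefficients.
With the change, P* = 1.12/0.0051 = 220; it rises from 129.

P* ≈ 220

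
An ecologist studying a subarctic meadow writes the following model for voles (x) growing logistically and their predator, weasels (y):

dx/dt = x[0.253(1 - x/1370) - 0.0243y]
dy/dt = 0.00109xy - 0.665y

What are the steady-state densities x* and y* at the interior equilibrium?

x* ≈ 610, y* ≈ 5.78

From dy/dt = 0 with y > 0: 0.00109x* = 0.665, so x* = 610.
Substitute into dx/dt = 0: 0.253(1 - 610/1370) = 0.0243y*.
The bracket is 0.555, giving y* = 0.14/0.0243 = 5.78.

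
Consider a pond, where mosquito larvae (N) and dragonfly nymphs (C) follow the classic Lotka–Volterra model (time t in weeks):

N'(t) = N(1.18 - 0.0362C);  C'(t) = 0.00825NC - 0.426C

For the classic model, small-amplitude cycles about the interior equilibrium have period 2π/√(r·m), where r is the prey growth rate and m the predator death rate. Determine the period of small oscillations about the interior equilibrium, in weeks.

Here r = 1.18 and m = 0.426, so r·m = 0.503.
ω = √0.503 = 0.709 per week, hence T = 2π/ω ≈ 8.86 weeks.

T ≈ 8.86 weeks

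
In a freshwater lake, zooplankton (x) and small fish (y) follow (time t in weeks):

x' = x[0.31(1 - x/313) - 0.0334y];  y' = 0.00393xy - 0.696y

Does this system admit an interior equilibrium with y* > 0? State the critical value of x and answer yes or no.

The predator equation gives dy/dt > 0 only when x > 0.696/0.00393 = 177.
Without the predator, x → K = 313. Since 313 > 177, the predator can invade and persist.

Threshold x = 177; K > 177, so yes, the predator persists.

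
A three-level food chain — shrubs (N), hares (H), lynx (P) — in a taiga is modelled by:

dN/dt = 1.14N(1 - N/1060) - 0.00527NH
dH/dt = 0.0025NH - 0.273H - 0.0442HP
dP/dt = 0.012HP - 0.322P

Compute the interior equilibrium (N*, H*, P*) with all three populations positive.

N* ≈ 929, H* ≈ 26.8, P* ≈ 46.3

From dP/dt = 0: 0.012H* = 0.322, so H* = 26.8.
From dN/dt = 0: 1.14(1 - N*/1060) = 0.00527·26.8, giving N* = 1060·(1 - 0.124) = 929.
From dH/dt = 0: 0.0025·929 - 0.273 = 0.0442P*, so P* = 2.05/0.0442 = 46.3.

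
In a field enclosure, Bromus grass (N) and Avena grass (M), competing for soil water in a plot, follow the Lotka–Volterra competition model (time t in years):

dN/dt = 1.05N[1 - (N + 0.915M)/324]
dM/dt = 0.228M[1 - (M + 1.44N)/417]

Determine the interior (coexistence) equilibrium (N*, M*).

N* ≈ 181, M* ≈ 156

Setting both brackets to zero gives the nullclines N + 0.915M = 324 and 1.44N + M = 417.
Substituting M = 417 - 1.44N into the first: N(1 - 0.915·1.44) = 324 - 0.915·417.
So N* = -57.6/-0.318 = 181, and then M* = 417 - 1.44·181 = 156.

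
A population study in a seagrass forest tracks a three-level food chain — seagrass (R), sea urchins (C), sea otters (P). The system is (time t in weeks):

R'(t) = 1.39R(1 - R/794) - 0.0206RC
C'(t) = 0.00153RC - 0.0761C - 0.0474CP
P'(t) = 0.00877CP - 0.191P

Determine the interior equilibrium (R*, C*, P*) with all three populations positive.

R* ≈ 538, C* ≈ 21.8, P* ≈ 15.8

From dP/dt = 0: 0.00877C* = 0.191, so C* = 21.8.
From dR/dt = 0: 1.39(1 - R*/794) = 0.0206·21.8, giving R* = 794·(1 - 0.323) = 538.
From dC/dt = 0: 0.00153·538 - 0.0761 = 0.0474P*, so P* = 0.747/0.0474 = 15.8.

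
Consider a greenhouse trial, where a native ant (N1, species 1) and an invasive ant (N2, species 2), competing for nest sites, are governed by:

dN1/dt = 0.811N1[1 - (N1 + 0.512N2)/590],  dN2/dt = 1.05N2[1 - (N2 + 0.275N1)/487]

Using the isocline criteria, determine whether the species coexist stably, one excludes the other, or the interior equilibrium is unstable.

Compare the nullcline intercepts: K1/α12 = 590/0.512 = 1150 > K2 = 487; K2/α21 = 487/0.275 = 1770 > K1 = 590.
Since both inequalities hold, each species can invade when rare, so the interior equilibrium is stable.

stable coexistence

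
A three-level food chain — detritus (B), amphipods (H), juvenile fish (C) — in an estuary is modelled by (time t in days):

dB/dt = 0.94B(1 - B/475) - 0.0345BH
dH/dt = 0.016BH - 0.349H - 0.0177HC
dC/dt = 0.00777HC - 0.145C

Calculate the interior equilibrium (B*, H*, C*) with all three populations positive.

B* ≈ 150, H* ≈ 18.7, C* ≈ 116

From dC/dt = 0: 0.00777H* = 0.145, so H* = 18.7.
From dB/dt = 0: 0.94(1 - B*/475) = 0.0345·18.7, giving B* = 475·(1 - 0.685) = 150.
From dH/dt = 0: 0.016·150 - 0.349 = 0.0177C*, so C* = 2.05/0.0177 = 116.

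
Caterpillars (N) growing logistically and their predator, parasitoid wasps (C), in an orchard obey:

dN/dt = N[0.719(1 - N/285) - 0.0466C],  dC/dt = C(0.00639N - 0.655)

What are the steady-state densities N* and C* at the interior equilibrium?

N* ≈ 103, C* ≈ 9.88

From dC/dt = 0 with C > 0: 0.00639N* = 0.655, so N* = 103.
Substitute into dN/dt = 0: 0.719(1 - 103/285) = 0.0466C*.
The bracket is 0.64, giving C* = 0.46/0.0466 = 9.88.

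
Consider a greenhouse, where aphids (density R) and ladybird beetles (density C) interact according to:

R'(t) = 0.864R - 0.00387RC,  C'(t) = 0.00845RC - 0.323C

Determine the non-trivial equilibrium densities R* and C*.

R* ≈ 38.2, C* ≈ 223

Set dC/dt = 0 with C > 0: 0.00845R - 0.323 = 0, so R* = 0.323/0.00845 = 38.2.
Set dR/dt = 0 with R > 0: 0.864 - 0.00387C = 0, so C* = 0.864/0.00387 = 223.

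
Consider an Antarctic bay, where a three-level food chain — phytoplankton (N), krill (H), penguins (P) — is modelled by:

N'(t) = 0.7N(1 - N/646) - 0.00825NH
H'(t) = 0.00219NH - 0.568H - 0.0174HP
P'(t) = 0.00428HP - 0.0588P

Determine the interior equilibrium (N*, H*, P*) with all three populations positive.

From dP/dt = 0: 0.00428H* = 0.0588, so H* = 13.7.
From dN/dt = 0: 0.7(1 - N*/646) = 0.00825·13.7, giving N* = 646·(1 - 0.162) = 541.
From dH/dt = 0: 0.00219·541 - 0.568 = 0.0174P*, so P* = 0.618/0.0174 = 35.5.

N* ≈ 541, H* ≈ 13.7, P* ≈ 35.5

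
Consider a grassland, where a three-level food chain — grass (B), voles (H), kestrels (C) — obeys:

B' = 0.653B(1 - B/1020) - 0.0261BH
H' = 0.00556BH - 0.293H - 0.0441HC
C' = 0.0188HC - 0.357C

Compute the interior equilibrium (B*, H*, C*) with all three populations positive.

From dC/dt = 0: 0.0188H* = 0.357, so H* = 19.
From dB/dt = 0: 0.653(1 - B*/1020) = 0.0261·19, giving B* = 1020·(1 - 0.759) = 246.
From dH/dt = 0: 0.00556·246 - 0.293 = 0.0441C*, so C* = 1.07/0.0441 = 24.3.

B* ≈ 246, H* ≈ 19, C* ≈ 24.3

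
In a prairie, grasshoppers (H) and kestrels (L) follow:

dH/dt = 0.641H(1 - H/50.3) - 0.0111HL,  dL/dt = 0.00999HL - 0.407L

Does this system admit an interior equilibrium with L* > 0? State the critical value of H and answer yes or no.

Threshold H = 40.7; K > 40.7, so yes, the predator persists.

The predator equation gives dL/dt > 0 only when H > 0.407/0.00999 = 40.7.
Without the predator, H → K = 50.3. Since 50.3 > 40.7, the predator can invade and persist.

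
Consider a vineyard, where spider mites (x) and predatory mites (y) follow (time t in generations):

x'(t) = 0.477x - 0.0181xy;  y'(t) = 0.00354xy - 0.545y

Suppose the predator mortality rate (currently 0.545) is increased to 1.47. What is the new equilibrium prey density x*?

x* ≈ 415

At the interior fixed point, setting dy/dt = 0 with y > 0 fixes x* = (predator death rate)/(xy coefficient) — independent of the other coefficients.
With the change, x* = 1.47/0.00354 = 415; it rises from 154.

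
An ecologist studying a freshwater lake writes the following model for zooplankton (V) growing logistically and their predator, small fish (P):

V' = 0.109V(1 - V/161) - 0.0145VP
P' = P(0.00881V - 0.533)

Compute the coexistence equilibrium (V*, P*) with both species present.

From dP/dt = 0 with P > 0: 0.00881V* = 0.533, so V* = 60.5.
Substitute into dV/dt = 0: 0.109(1 - 60.5/161) = 0.0145P*.
The bracket is 0.624, giving P* = 0.068/0.0145 = 4.69.

V* ≈ 60.5, P* ≈ 4.69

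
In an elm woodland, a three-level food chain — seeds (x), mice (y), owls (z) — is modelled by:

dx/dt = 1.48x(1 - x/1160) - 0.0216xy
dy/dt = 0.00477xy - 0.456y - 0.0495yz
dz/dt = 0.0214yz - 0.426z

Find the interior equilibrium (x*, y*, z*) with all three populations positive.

From dz/dt = 0: 0.0214y* = 0.426, so y* = 19.9.
From dx/dt = 0: 1.48(1 - x*/1160) = 0.0216·19.9, giving x* = 1160·(1 - 0.291) = 823.
From dy/dt = 0: 0.00477·823 - 0.456 = 0.0495z*, so z* = 3.47/0.0495 = 70.1.

x* ≈ 823, y* ≈ 19.9, z* ≈ 70.1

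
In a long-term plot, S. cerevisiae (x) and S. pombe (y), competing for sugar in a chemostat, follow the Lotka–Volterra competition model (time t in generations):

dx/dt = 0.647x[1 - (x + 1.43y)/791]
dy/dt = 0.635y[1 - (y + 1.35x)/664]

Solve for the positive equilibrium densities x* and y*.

Setting both brackets to zero gives the nullclines x + 1.43y = 791 and 1.35x + y = 664.
Substituting y = 664 - 1.35x into the first: x(1 - 1.43·1.35) = 791 - 1.43·664.
So x* = -159/-0.931 = 170, and then y* = 664 - 1.35·170 = 434.

x* ≈ 170, y* ≈ 434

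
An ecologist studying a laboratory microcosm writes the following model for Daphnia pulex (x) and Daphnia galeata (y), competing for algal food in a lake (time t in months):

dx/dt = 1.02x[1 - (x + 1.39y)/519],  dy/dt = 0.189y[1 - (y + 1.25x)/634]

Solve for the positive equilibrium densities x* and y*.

x* ≈ 491, y* ≈ 20

Setting both brackets to zero gives the nullclines x + 1.39y = 519 and 1.25x + y = 634.
Substituting y = 634 - 1.25x into the first: x(1 - 1.39·1.25) = 519 - 1.39·634.
So x* = -362/-0.737 = 491, and then y* = 634 - 1.25·491 = 20.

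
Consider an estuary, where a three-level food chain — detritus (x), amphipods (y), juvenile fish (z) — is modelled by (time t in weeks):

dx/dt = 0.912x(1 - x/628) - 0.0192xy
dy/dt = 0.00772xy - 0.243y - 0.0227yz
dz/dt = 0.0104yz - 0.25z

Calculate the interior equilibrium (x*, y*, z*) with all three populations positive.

x* ≈ 310, y* ≈ 24, z* ≈ 94.8

From dz/dt = 0: 0.0104y* = 0.25, so y* = 24.
From dx/dt = 0: 0.912(1 - x*/628) = 0.0192·24, giving x* = 628·(1 - 0.506) = 310.
From dy/dt = 0: 0.00772·310 - 0.243 = 0.0227z*, so z* = 2.15/0.0227 = 94.8.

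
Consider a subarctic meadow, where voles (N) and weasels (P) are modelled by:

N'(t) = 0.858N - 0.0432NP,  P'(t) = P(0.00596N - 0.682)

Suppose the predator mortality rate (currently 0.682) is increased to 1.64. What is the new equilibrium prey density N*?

At the interior fixed point, setting dP/dt = 0 with P > 0 fixes N* = (predator death rate)/(NP coefficient) — independent of the other coefficients.
With the change, N* = 1.64/0.00596 = 275; it rises from 114.

N* ≈ 275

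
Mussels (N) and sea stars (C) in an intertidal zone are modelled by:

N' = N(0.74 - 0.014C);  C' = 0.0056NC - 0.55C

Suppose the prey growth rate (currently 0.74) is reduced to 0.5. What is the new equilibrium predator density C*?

C* ≈ 35.7

At the interior fixed point, setting dN/dt = 0 with N > 0 fixes C* = (prey growth rate)/(NC coefficient) — independent of the other coefficients.
With the change, C* = 0.5/0.014 = 35.7; it falls from 52.9.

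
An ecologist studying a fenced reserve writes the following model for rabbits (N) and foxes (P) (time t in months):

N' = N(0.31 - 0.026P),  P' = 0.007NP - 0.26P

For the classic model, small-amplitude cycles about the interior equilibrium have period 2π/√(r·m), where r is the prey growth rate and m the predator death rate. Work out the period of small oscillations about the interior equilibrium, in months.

T ≈ 22.1 months

Here r = 0.31 and m = 0.26, so r·m = 0.0806.
ω = √0.0806 = 0.284 per month, hence T = 2π/ω ≈ 22.1 months.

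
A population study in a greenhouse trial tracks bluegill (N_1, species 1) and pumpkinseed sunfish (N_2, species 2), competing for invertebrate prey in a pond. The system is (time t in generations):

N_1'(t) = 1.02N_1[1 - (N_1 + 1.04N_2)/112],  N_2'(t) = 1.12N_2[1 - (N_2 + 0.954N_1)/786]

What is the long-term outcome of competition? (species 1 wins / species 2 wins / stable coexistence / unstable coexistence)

species 2 excludes species 1

Compare the nullcline intercepts: K1/α12 = 112/1.04 = 108 < K2 = 786; K2/α21 = 786/0.954 = 824 > K1 = 112.
Since the inequalities point opposite ways, species 2 can invade but species 1 cannot.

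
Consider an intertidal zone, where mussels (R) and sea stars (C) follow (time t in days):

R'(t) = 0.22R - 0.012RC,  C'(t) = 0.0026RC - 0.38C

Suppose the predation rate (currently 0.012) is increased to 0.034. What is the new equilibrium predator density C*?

C* ≈ 6.47

At the interior fixed point, setting dR/dt = 0 with R > 0 fixes C* = (prey growth rate)/(RC coefficient) — independent of the other coefficients.
With the change, C* = 0.22/0.034 = 6.47; it falls from 18.3.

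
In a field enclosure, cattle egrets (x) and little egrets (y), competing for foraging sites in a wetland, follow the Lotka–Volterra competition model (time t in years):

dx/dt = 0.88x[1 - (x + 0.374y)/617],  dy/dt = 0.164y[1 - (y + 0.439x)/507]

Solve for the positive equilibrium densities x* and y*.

x* ≈ 511, y* ≈ 283

Setting both brackets to zero gives the nullclines x + 0.374y = 617 and 0.439x + y = 507.
Substituting y = 507 - 0.439x into the first: x(1 - 0.374·0.439) = 617 - 0.374·507.
So x* = 427/0.836 = 511, and then y* = 507 - 0.439·511 = 283.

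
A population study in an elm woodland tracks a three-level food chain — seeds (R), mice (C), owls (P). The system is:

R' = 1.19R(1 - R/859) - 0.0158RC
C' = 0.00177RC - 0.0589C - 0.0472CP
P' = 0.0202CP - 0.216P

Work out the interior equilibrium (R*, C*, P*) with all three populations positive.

From dP/dt = 0: 0.0202C* = 0.216, so C* = 10.7.
From dR/dt = 0: 1.19(1 - R*/859) = 0.0158·10.7, giving R* = 859·(1 - 0.142) = 737.
From dC/dt = 0: 0.00177·737 - 0.0589 = 0.0472P*, so P* = 1.25/0.0472 = 26.4.

R* ≈ 737, C* ≈ 10.7, P* ≈ 26.4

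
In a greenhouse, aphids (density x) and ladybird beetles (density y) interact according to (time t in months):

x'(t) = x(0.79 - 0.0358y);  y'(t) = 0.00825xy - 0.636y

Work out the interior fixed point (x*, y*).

x* ≈ 77.1, y* ≈ 22.1

Set dy/dt = 0 with y > 0: 0.00825x - 0.636 = 0, so x* = 0.636/0.00825 = 77.1.
Set dx/dt = 0 with x > 0: 0.79 - 0.0358y = 0, so y* = 0.79/0.0358 = 22.1.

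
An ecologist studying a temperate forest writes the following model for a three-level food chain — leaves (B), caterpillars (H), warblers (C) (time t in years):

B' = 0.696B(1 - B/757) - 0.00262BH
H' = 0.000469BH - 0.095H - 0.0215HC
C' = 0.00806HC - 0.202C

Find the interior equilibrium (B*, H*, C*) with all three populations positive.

B* ≈ 686, H* ≈ 25.1, C* ≈ 10.5

From dC/dt = 0: 0.00806H* = 0.202, so H* = 25.1.
From dB/dt = 0: 0.696(1 - B*/757) = 0.00262·25.1, giving B* = 757·(1 - 0.0943) = 686.
From dH/dt = 0: 0.000469·686 - 0.095 = 0.0215C*, so C* = 0.227/0.0215 = 10.5.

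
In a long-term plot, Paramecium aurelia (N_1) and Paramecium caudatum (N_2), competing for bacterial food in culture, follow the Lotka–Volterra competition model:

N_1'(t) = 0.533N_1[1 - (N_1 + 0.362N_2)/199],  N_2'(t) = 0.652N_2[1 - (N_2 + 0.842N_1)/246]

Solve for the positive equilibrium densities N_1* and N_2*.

N_1* ≈ 158, N_2* ≈ 113

Setting both brackets to zero gives the nullclines N_1 + 0.362N_2 = 199 and 0.842N_1 + N_2 = 246.
Substituting N_2 = 246 - 0.842N_1 into the first: N_1(1 - 0.362·0.842) = 199 - 0.362·246.
So N_1* = 110/0.695 = 158, and then N_2* = 246 - 0.842·158 = 113.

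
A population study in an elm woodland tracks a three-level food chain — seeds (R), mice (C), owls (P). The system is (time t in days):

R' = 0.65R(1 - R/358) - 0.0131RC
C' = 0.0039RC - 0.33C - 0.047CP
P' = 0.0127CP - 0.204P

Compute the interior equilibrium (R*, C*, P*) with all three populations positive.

From dP/dt = 0: 0.0127C* = 0.204, so C* = 16.1.
From dR/dt = 0: 0.65(1 - R*/358) = 0.0131·16.1, giving R* = 358·(1 - 0.324) = 242.
From dC/dt = 0: 0.0039·242 - 0.33 = 0.047P*, so P* = 0.614/0.047 = 13.1.

R* ≈ 242, C* ≈ 16.1, P* ≈ 13.1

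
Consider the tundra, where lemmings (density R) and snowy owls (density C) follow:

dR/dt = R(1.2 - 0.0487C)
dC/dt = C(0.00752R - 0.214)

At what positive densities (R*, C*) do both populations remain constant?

R* ≈ 28.5, C* ≈ 24.6

Set dC/dt = 0 with C > 0: 0.00752R - 0.214 = 0, so R* = 0.214/0.00752 = 28.5.
Set dR/dt = 0 with R > 0: 1.2 - 0.0487C = 0, so C* = 1.2/0.0487 = 24.6.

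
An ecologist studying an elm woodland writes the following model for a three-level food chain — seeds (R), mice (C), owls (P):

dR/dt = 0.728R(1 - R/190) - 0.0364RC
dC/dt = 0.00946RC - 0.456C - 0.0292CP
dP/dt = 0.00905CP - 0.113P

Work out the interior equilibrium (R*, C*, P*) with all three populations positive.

From dP/dt = 0: 0.00905C* = 0.113, so C* = 12.5.
From dR/dt = 0: 0.728(1 - R*/190) = 0.0364·12.5, giving R* = 190·(1 - 0.624) = 71.4.
From dC/dt = 0: 0.00946·71.4 - 0.456 = 0.0292P*, so P* = 0.219/0.0292 = 7.51.

R* ≈ 71.4, C* ≈ 12.5, P* ≈ 7.51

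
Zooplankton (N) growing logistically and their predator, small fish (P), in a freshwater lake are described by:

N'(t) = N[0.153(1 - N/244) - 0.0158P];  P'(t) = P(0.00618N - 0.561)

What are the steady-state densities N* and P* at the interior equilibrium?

N* ≈ 90.8, P* ≈ 6.08

From dP/dt = 0 with P > 0: 0.00618N* = 0.561, so N* = 90.8.
Substitute into dN/dt = 0: 0.153(1 - 90.8/244) = 0.0158P*.
The bracket is 0.628, giving P* = 0.0961/0.0158 = 6.08.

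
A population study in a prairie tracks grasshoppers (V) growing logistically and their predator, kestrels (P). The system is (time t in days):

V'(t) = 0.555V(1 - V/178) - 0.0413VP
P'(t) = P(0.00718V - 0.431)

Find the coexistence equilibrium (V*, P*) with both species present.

V* ≈ 60, P* ≈ 8.91

From dP/dt = 0 with P > 0: 0.00718V* = 0.431, so V* = 60.
Substitute into dV/dt = 0: 0.555(1 - 60/178) = 0.0413P*.
The bracket is 0.663, giving P* = 0.368/0.0413 = 8.91.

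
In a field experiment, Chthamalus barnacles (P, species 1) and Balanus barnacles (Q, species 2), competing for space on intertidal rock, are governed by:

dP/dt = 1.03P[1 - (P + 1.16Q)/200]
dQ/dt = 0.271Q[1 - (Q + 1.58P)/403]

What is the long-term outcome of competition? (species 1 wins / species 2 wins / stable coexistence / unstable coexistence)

Compare the nullcline intercepts: K1/α12 = 200/1.16 = 172 < K2 = 403; K2/α21 = 403/1.58 = 255 > K1 = 200.
Since the inequalities point opposite ways, species 2 can invade but species 1 cannot.

species 2 excludes species 1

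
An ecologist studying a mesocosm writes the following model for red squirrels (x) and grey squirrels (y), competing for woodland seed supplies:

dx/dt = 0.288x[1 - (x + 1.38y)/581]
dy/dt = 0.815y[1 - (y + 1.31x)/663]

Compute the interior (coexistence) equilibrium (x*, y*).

Setting both brackets to zero gives the nullclines x + 1.38y = 581 and 1.31x + y = 663.
Substituting y = 663 - 1.31x into the first: x(1 - 1.38·1.31) = 581 - 1.38·663.
So x* = -334/-0.808 = 413, and then y* = 663 - 1.31·413 = 121.

x* ≈ 413, y* ≈ 121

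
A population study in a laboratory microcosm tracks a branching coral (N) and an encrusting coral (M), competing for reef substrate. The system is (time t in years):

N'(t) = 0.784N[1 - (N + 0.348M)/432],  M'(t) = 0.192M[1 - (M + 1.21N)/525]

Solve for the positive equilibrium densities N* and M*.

Setting both brackets to zero gives the nullclines N + 0.348M = 432 and 1.21N + M = 525.
Substituting M = 525 - 1.21N into the first: N(1 - 0.348·1.21) = 432 - 0.348·525.
So N* = 249/0.579 = 431, and then M* = 525 - 1.21·431 = 3.94.

N* ≈ 431, M* ≈ 3.94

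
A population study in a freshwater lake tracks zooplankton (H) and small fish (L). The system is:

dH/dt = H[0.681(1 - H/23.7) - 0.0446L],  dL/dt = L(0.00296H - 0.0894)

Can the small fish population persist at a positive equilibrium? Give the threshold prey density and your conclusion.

The predator equation gives dL/dt > 0 only when H > 0.0894/0.00296 = 30.2.
Without the predator, H → K = 23.7. Since 23.7 < 30.2, the predator cannot invade.

Threshold H = 30.2; K < 30.2, so no, the predator goes extinct.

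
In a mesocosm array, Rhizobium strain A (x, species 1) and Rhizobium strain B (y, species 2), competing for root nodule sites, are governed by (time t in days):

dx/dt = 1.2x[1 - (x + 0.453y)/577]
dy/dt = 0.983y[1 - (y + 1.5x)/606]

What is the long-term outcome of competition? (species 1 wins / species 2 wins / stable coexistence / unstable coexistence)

species 1 excludes species 2

Compare the nullcline intercepts: K1/α12 = 577/0.453 = 1270 > K2 = 606; K2/α21 = 606/1.5 = 404 < K1 = 577.
Since the inequalities point opposite ways, species 1 can invade but species 2 cannot.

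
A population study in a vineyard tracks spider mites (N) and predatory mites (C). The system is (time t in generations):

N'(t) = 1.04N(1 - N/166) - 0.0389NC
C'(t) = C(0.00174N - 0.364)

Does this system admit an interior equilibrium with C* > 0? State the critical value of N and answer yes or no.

Threshold N = 209; K < 209, so no, the predator goes extinct.

The predator equation gives dC/dt > 0 only when N > 0.364/0.00174 = 209.
Without the predator, N → K = 166. Since 166 < 209, the predator cannot invade.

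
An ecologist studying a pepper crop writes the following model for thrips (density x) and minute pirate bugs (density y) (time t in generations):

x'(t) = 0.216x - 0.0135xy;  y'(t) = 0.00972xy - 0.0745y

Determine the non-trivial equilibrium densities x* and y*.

Set dy/dt = 0 with y > 0: 0.00972x - 0.0745 = 0, so x* = 0.0745/0.00972 = 7.66.
Set dx/dt = 0 with x > 0: 0.216 - 0.0135y = 0, so y* = 0.216/0.0135 = 16.

x* ≈ 7.66, y* ≈ 16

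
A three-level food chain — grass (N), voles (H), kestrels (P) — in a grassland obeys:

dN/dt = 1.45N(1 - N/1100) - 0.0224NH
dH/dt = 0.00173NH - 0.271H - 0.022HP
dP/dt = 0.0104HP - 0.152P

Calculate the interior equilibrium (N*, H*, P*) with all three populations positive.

From dP/dt = 0: 0.0104H* = 0.152, so H* = 14.6.
From dN/dt = 0: 1.45(1 - N*/1100) = 0.0224·14.6, giving N* = 1100·(1 - 0.226) = 852.
From dH/dt = 0: 0.00173·852 - 0.271 = 0.022P*, so P* = 1.2/0.022 = 54.7.

N* ≈ 852, H* ≈ 14.6, P* ≈ 54.7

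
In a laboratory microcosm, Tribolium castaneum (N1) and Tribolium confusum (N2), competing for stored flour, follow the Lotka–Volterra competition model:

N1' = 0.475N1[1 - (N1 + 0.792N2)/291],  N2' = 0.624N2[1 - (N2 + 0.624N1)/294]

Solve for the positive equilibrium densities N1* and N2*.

N1* ≈ 115, N2* ≈ 222

Setting both brackets to zero gives the nullclines N1 + 0.792N2 = 291 and 0.624N1 + N2 = 294.
Substituting N2 = 294 - 0.624N1 into the first: N1(1 - 0.792·0.624) = 291 - 0.792·294.
So N1* = 58.2/0.506 = 115, and then N2* = 294 - 0.624·115 = 222.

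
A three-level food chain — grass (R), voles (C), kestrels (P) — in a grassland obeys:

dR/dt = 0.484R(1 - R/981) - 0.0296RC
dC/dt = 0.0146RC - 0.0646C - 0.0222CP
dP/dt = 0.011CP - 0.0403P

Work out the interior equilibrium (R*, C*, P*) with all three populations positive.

From dP/dt = 0: 0.011C* = 0.0403, so C* = 3.66.
From dR/dt = 0: 0.484(1 - R*/981) = 0.0296·3.66, giving R* = 981·(1 - 0.224) = 761.
From dC/dt = 0: 0.0146·761 - 0.0646 = 0.0222P*, so P* = 11/0.0222 = 498.

R* ≈ 761, C* ≈ 3.66, P* ≈ 498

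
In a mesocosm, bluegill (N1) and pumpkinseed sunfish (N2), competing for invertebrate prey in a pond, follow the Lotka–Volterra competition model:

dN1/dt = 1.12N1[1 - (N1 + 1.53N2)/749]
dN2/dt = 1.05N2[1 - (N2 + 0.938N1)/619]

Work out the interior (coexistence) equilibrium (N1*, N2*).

N1* ≈ 455, N2* ≈ 192

Setting both brackets to zero gives the nullclines N1 + 1.53N2 = 749 and 0.938N1 + N2 = 619.
Substituting N2 = 619 - 0.938N1 into the first: N1(1 - 1.53·0.938) = 749 - 1.53·619.
So N1* = -198/-0.435 = 455, and then N2* = 619 - 0.938·455 = 192.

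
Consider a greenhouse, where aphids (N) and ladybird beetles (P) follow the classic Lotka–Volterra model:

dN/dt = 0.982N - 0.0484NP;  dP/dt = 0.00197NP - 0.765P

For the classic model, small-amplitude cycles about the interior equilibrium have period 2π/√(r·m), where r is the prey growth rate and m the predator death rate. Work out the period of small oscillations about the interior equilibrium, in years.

Here r = 0.982 and m = 0.765, so r·m = 0.751.
ω = √0.751 = 0.867 per year, hence T = 2π/ω ≈ 7.25 years.

T ≈ 7.25 years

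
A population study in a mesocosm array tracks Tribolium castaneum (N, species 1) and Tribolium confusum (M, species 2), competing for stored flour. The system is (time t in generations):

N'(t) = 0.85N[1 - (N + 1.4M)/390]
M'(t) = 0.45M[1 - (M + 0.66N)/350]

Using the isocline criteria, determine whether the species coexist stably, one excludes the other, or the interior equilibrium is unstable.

species 2 excludes species 1

Compare the nullcline intercepts: K1/α12 = 390/1.4 = 279 < K2 = 350; K2/α21 = 350/0.66 = 530 > K1 = 390.
Since the inequalities point opposite ways, species 2 can invade but species 1 cannot.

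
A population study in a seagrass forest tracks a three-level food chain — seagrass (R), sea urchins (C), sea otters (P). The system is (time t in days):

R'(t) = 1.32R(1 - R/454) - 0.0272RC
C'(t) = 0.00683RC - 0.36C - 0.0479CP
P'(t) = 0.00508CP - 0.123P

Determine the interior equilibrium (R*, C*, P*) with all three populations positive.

R* ≈ 227, C* ≈ 24.2, P* ≈ 24.9

From dP/dt = 0: 0.00508C* = 0.123, so C* = 24.2.
From dR/dt = 0: 1.32(1 - R*/454) = 0.0272·24.2, giving R* = 454·(1 - 0.499) = 227.
From dC/dt = 0: 0.00683·227 - 0.36 = 0.0479P*, so P* = 1.19/0.0479 = 24.9.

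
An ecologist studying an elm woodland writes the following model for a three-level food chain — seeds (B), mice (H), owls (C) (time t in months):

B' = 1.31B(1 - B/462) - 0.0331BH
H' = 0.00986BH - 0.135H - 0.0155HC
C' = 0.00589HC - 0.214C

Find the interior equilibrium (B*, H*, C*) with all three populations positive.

B* ≈ 37.9, H* ≈ 36.3, C* ≈ 15.4

From dC/dt = 0: 0.00589H* = 0.214, so H* = 36.3.
From dB/dt = 0: 1.31(1 - B*/462) = 0.0331·36.3, giving B* = 462·(1 - 0.918) = 37.9.
From dH/dt = 0: 0.00986·37.9 - 0.135 = 0.0155C*, so C* = 0.238/0.0155 = 15.4.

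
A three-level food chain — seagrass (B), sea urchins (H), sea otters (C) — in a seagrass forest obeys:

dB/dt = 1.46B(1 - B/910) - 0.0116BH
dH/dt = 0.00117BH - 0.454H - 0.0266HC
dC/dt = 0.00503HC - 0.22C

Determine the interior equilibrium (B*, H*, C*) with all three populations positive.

B* ≈ 594, H* ≈ 43.7, C* ≈ 9.05

From dC/dt = 0: 0.00503H* = 0.22, so H* = 43.7.
From dB/dt = 0: 1.46(1 - B*/910) = 0.0116·43.7, giving B* = 910·(1 - 0.348) = 594.
From dH/dt = 0: 0.00117·594 - 0.454 = 0.0266C*, so C* = 0.241/0.0266 = 9.05.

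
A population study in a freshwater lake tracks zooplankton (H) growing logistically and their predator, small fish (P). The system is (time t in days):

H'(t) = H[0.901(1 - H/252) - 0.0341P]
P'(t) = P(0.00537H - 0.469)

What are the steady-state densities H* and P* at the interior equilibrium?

H* ≈ 87.3, P* ≈ 17.3

From dP/dt = 0 with P > 0: 0.00537H* = 0.469, so H* = 87.3.
Substitute into dH/dt = 0: 0.901(1 - 87.3/252) = 0.0341P*.
The bracket is 0.653, giving P* = 0.589/0.0341 = 17.3.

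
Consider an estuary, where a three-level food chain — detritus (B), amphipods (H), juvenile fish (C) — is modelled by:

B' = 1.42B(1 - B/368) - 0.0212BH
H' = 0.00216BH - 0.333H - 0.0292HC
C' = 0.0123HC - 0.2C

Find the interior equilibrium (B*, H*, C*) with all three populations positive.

B* ≈ 279, H* ≈ 16.3, C* ≈ 9.21

From dC/dt = 0: 0.0123H* = 0.2, so H* = 16.3.
From dB/dt = 0: 1.42(1 - B*/368) = 0.0212·16.3, giving B* = 368·(1 - 0.243) = 279.
From dH/dt = 0: 0.00216·279 - 0.333 = 0.0292C*, so C* = 0.269/0.0292 = 9.21.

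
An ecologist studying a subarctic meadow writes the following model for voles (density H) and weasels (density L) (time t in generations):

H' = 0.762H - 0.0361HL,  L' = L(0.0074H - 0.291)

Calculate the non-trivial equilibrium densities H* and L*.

H* ≈ 39.3, L* ≈ 21.1

Set dL/dt = 0 with L > 0: 0.0074H - 0.291 = 0, so H* = 0.291/0.0074 = 39.3.
Set dH/dt = 0 with H > 0: 0.762 - 0.0361L = 0, so L* = 0.762/0.0361 = 21.1.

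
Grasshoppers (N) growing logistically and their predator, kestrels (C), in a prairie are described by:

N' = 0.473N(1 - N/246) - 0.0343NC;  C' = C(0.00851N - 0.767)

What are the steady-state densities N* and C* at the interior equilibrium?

From dC/dt = 0 with C > 0: 0.00851N* = 0.767, so N* = 90.1.
Substitute into dN/dt = 0: 0.473(1 - 90.1/246) = 0.0343C*.
The bracket is 0.634, giving C* = 0.3/0.0343 = 8.74.

N* ≈ 90.1, C* ≈ 8.74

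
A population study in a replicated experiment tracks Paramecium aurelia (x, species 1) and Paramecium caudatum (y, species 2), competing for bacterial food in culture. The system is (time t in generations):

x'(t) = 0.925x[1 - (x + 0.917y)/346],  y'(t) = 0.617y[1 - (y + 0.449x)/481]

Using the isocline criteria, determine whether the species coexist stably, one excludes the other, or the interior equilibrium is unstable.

Compare the nullcline intercepts: K1/α12 = 346/0.917 = 377 < K2 = 481; K2/α21 = 481/0.449 = 1070 > K1 = 346.
Since the inequalities point opposite ways, species 2 can invade but species 1 cannot.

species 2 excludes species 1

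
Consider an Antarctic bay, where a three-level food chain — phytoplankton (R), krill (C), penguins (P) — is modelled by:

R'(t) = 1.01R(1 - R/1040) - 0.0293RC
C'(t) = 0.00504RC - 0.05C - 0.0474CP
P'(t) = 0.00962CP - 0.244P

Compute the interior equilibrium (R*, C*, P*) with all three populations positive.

From dP/dt = 0: 0.00962C* = 0.244, so C* = 25.4.
From dR/dt = 0: 1.01(1 - R*/1040) = 0.0293·25.4, giving R* = 1040·(1 - 0.736) = 275.
From dC/dt = 0: 0.00504·275 - 0.05 = 0.0474P*, so P* = 1.33/0.0474 = 28.2.

R* ≈ 275, C* ≈ 25.4, P* ≈ 28.2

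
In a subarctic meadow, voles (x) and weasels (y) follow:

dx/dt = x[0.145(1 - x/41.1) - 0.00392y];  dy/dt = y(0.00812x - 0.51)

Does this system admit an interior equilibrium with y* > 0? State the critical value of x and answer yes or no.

Threshold x = 62.8; K < 62.8, so no, the predator goes extinct.

The predator equation gives dy/dt > 0 only when x > 0.51/0.00812 = 62.8.
Without the predator, x → K = 41.1. Since 41.1 < 62.8, the predator cannot invade.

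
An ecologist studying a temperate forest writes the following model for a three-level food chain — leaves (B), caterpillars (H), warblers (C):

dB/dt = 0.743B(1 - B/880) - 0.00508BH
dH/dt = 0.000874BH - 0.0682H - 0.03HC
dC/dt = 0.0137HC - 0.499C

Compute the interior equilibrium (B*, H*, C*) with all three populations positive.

B* ≈ 661, H* ≈ 36.4, C* ≈ 17

From dC/dt = 0: 0.0137H* = 0.499, so H* = 36.4.
From dB/dt = 0: 0.743(1 - B*/880) = 0.00508·36.4, giving B* = 880·(1 - 0.249) = 661.
From dH/dt = 0: 0.000874·661 - 0.0682 = 0.03C*, so C* = 0.509/0.03 = 17.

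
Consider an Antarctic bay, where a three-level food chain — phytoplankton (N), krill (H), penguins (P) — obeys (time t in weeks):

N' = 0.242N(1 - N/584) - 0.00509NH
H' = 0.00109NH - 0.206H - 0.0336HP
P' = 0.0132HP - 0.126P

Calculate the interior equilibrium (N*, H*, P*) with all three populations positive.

From dP/dt = 0: 0.0132H* = 0.126, so H* = 9.55.
From dN/dt = 0: 0.242(1 - N*/584) = 0.00509·9.55, giving N* = 584·(1 - 0.201) = 467.
From dH/dt = 0: 0.00109·467 - 0.206 = 0.0336P*, so P* = 0.303/0.0336 = 9.01.

N* ≈ 467, H* ≈ 9.55, P* ≈ 9.01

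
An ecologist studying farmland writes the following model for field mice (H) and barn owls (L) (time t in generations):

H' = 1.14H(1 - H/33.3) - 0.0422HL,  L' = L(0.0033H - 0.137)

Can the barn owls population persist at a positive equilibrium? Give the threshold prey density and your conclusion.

The predator equation gives dL/dt > 0 only when H > 0.137/0.0033 = 41.5.
Without the predator, H → K = 33.3. Since 33.3 < 41.5, the predator cannot invade.

Threshold H = 41.5; K < 41.5, so no, the predator goes extinct.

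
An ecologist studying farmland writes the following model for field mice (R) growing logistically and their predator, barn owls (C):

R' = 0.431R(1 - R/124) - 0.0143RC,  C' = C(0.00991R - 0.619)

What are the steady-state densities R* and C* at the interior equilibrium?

From dC/dt = 0 with C > 0: 0.00991R* = 0.619, so R* = 62.5.
Substitute into dR/dt = 0: 0.431(1 - 62.5/124) = 0.0143C*.
The bracket is 0.496, giving C* = 0.214/0.0143 = 15.

R* ≈ 62.5, C* ≈ 15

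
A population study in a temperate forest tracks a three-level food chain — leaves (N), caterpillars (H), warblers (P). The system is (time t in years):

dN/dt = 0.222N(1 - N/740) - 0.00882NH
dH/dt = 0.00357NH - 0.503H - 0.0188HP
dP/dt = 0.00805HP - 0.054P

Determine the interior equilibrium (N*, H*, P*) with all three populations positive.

N* ≈ 543, H* ≈ 6.71, P* ≈ 76.3

From dP/dt = 0: 0.00805H* = 0.054, so H* = 6.71.
From dN/dt = 0: 0.222(1 - N*/740) = 0.00882·6.71, giving N* = 740·(1 - 0.267) = 543.
From dH/dt = 0: 0.00357·543 - 0.503 = 0.0188P*, so P* = 1.43/0.0188 = 76.3.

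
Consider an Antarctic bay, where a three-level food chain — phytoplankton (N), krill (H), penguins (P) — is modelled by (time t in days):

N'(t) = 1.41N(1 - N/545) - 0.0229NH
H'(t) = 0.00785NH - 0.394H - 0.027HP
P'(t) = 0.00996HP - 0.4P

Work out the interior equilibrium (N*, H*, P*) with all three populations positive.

N* ≈ 190, H* ≈ 40.2, P* ≈ 40.5

From dP/dt = 0: 0.00996H* = 0.4, so H* = 40.2.
From dN/dt = 0: 1.41(1 - N*/545) = 0.0229·40.2, giving N* = 545·(1 - 0.652) = 190.
From dH/dt = 0: 0.00785·190 - 0.394 = 0.027P*, so P* = 1.09/0.027 = 40.5.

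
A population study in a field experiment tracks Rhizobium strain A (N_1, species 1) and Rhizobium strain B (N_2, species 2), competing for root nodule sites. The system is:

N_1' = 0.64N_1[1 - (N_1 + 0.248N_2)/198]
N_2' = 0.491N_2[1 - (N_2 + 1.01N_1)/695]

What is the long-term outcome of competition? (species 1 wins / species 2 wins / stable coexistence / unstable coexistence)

stable coexistence

Compare the nullcline intercepts: K1/α12 = 198/0.248 = 798 > K2 = 695; K2/α21 = 695/1.01 = 688 > K1 = 198.
Since both inequalities hold, each species can invade when rare, so the interior equilibrium is stable.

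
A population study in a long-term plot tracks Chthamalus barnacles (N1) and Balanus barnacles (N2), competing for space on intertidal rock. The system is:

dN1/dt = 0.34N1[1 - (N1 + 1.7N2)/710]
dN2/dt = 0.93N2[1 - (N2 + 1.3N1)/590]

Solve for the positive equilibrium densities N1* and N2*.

Setting both brackets to zero gives the nullclines N1 + 1.7N2 = 710 and 1.3N1 + N2 = 590.
Substituting N2 = 590 - 1.3N1 into the first: N1(1 - 1.7·1.3) = 710 - 1.7·590.
So N1* = -293/-1.21 = 242, and then N2* = 590 - 1.3·242 = 275.

N1* ≈ 242, N2* ≈ 275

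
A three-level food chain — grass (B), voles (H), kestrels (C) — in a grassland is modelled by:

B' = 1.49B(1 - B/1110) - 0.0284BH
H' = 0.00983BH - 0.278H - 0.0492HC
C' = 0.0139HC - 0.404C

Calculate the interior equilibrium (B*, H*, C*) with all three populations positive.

From dC/dt = 0: 0.0139H* = 0.404, so H* = 29.1.
From dB/dt = 0: 1.49(1 - B*/1110) = 0.0284·29.1, giving B* = 1110·(1 - 0.554) = 495.
From dH/dt = 0: 0.00983·495 - 0.278 = 0.0492C*, so C* = 4.59/0.0492 = 93.3.

B* ≈ 495, H* ≈ 29.1, C* ≈ 93.3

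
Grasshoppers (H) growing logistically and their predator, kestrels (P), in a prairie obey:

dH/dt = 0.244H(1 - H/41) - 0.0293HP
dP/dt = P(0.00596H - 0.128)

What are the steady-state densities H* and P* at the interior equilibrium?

From dP/dt = 0 with P > 0: 0.00596H* = 0.128, so H* = 21.5.
Substitute into dH/dt = 0: 0.244(1 - 21.5/41) = 0.0293P*.
The bracket is 0.476, giving P* = 0.116/0.0293 = 3.97.

H* ≈ 21.5, P* ≈ 3.97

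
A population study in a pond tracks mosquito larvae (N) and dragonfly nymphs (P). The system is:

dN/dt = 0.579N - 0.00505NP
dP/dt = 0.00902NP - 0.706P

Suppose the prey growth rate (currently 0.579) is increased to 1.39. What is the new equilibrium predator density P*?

P* ≈ 275

At the interior fixed point, setting dN/dt = 0 with N > 0 fixes P* = (prey growth rate)/(NP coefficient) — independent of the other coefficients.
With the change, P* = 1.39/0.00505 = 275; it rises from 115.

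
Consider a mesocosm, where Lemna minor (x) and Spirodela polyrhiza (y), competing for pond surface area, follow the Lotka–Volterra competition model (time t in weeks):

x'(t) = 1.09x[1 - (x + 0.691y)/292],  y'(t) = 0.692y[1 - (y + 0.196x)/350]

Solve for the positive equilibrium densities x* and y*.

Setting both brackets to zero gives the nullclines x + 0.691y = 292 and 0.196x + y = 350.
Substituting y = 350 - 0.196x into the first: x(1 - 0.691·0.196) = 292 - 0.691·350.
So x* = 50.2/0.865 = 58, and then y* = 350 - 0.196·58 = 339.

x* ≈ 58, y* ≈ 339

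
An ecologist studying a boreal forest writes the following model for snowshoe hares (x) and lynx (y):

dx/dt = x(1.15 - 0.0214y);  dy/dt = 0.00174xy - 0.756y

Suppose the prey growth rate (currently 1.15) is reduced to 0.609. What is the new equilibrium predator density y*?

At the interior fixed point, setting dx/dt = 0 with x > 0 fixes y* = (prey growth rate)/(xy coefficient) — independent of the other coefficients.
With the change, y* = 0.609/0.0214 = 28.5; it falls from 53.7.

y* ≈ 28.5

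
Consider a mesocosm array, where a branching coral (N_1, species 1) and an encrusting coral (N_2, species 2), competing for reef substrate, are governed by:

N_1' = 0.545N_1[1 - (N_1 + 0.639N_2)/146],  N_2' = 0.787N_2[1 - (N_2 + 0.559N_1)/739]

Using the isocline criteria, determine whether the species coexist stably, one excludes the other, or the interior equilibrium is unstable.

species 2 excludes species 1

Compare the nullcline intercepts: K1/α12 = 146/0.639 = 228 < K2 = 739; K2/α21 = 739/0.559 = 1320 > K1 = 146.
Since the inequalities point opposite ways, species 2 can invade but species 1 cannot.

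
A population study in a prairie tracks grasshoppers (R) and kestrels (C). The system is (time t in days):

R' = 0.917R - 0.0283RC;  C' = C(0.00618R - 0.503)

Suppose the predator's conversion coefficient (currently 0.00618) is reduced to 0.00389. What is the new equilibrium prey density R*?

R* ≈ 129

At the interior fixed point, setting dC/dt = 0 with C > 0 fixes R* = (predator death rate)/(RC coefficient) — independent of the other coefficients.
With the change, R* = 0.503/0.00389 = 129; it rises from 81.4.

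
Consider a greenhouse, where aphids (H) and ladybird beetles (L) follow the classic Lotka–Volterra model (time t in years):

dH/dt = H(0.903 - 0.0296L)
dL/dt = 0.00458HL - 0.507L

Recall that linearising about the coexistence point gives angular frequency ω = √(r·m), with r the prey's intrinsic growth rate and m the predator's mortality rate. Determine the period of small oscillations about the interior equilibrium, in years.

T ≈ 9.29 years

Here r = 0.903 and m = 0.507, so r·m = 0.458.
ω = √0.458 = 0.677 per year, hence T = 2π/ω ≈ 9.29 years.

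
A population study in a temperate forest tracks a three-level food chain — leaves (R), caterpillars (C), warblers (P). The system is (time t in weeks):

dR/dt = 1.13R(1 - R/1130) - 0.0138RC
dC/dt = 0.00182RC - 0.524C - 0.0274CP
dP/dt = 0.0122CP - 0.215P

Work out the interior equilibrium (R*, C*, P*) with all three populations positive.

From dP/dt = 0: 0.0122C* = 0.215, so C* = 17.6.
From dR/dt = 0: 1.13(1 - R*/1130) = 0.0138·17.6, giving R* = 1130·(1 - 0.215) = 887.
From dC/dt = 0: 0.00182·887 - 0.524 = 0.0274P*, so P* = 1.09/0.0274 = 39.8.

R* ≈ 887, C* ≈ 17.6, P* ≈ 39.8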